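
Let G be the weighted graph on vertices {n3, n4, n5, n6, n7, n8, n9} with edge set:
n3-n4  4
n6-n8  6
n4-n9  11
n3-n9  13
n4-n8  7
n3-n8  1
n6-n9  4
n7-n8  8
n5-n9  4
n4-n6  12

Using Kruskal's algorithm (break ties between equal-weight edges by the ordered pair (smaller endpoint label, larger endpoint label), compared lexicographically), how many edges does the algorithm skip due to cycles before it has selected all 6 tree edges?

Sort edges by weight, then run Kruskal:
n3-n8 (1): add — endpoints in different components.
n3-n4 (4): add — endpoints in different components.
n5-n9 (4): add — endpoints in different components.
n6-n9 (4): add — endpoints in different components.
n6-n8 (6): add — endpoints in different components.
n4-n8 (7): skip — n4 and n8 already connected.
n7-n8 (8): add — endpoints in different components.
Edges rejected before the tree was complete: 1.

1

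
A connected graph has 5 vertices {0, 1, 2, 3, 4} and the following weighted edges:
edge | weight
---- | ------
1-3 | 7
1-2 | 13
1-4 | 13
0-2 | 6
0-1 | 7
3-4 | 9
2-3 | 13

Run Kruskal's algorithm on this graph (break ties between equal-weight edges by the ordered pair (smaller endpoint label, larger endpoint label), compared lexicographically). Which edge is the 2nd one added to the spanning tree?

0-1

Kruskal's algorithm — process edges by increasing weight (ties by edge label):
0-2 (6): add — endpoints in different components.
0-1 (7): add — endpoints in different components.
1-3 (7): add — endpoints in different components.
3-4 (9): add — endpoints in different components.
The 2nd edge added is 0-1.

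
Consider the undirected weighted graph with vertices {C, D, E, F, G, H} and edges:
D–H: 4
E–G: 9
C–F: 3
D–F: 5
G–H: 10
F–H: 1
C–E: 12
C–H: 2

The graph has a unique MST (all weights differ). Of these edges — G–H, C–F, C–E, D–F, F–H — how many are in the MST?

Sort edges by weight, then run Kruskal:
F–H (1): add. Components now {C} {D} {E} {F,H} {G}
C–H (2): add. Components now {C,F,H} {D} {E} {G}
C–F (3): skip — C and F already connected.
D–H (4): add. Components now {C,D,F,H} {E} {G}
D–F (5): skip — D and F already connected.
E–G (9): add. Components now {C,D,F,H} {E,G}
G–H (10): add. Components now {C,D,E,F,G,H}
MST edge set: {F–H, C–H, D–H, E–G, G–H}.
Of the listed edges, {G–H, F–H} are in the MST → 2.

2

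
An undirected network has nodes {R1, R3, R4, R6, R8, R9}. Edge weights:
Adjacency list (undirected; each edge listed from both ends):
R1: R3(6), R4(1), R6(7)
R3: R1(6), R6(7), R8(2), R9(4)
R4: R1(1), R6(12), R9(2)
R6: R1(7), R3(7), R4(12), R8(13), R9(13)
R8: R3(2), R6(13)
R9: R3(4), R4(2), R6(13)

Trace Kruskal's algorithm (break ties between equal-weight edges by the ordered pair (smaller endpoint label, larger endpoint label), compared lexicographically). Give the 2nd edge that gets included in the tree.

R3-R8

Sort edges by weight, then run Kruskal:
R1–R4 (1): add. Components now {R1,R4} {R6} {R9} {R3} {R8}
R3–R8 (2): add. Components now {R1,R4} {R6} {R9} {R3,R8}
R4–R9 (2): add. Components now {R1,R4,R9} {R6} {R3,R8}
R3–R9 (4): add. Components now {R1,R3,R4,R8,R9} {R6}
R1–R3 (6): skip — R1 and R3 already connected.
R1–R6 (7): add. Components now {R1,R3,R4,R6,R8,R9}
The 2nd edge added is R3–R8.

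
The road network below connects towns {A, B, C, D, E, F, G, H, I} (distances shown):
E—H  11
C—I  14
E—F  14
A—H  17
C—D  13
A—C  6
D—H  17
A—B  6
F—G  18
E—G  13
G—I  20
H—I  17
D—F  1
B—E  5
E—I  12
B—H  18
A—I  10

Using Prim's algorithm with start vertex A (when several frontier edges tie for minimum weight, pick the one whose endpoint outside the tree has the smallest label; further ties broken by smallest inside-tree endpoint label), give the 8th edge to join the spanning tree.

E-G

Prim, starting at A.
Step 1: cheapest edge leaving the tree is A—B (6); add B.
Step 2: cheapest edge leaving the tree is B—E (5); add E.
Step 3: cheapest edge leaving the tree is A—C (6); add C.
Step 4: cheapest edge leaving the tree is A—I (10); add I.
Step 5: cheapest edge leaving the tree is E—H (11); add H.
Step 6: cheapest edge leaving the tree is C—D (13); add D.
Step 7: cheapest edge leaving the tree is D—F (1); add F.
Step 8: cheapest edge leaving the tree is E—G (13); add G.
The 8th edge added is E—G.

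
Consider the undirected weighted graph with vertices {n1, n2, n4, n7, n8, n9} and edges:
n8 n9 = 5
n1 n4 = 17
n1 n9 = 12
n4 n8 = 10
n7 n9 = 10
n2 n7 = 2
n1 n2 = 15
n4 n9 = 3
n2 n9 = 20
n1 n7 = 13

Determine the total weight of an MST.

32

Kruskal's algorithm — process edges by increasing weight (ties by edge label):
n2 n7 (2): add — endpoints in different components.
n4 n9 (3): add — endpoints in different components.
n8 n9 (5): add — endpoints in different components.
n4 n8 (10): skip — n4 and n8 already connected.
n7 n9 (10): add — endpoints in different components.
n1 n9 (12): add — endpoints in different components.
MST edges: n2 n7, n4 n9, n8 n9, n7 n9, n1 n9; total weight 2+3+5+10+12 = 32.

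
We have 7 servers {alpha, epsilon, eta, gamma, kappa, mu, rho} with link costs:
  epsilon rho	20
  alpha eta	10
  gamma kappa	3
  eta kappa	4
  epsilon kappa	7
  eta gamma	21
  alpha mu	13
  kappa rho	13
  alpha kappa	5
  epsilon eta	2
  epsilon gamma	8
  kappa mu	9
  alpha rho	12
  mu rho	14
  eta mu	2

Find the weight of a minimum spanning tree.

28

Grow the tree from alpha using Prim:
Step 1: cheapest edge leaving the tree is alpha kappa (5); add kappa.
Step 2: cheapest edge leaving the tree is gamma kappa (3); add gamma.
Step 3: cheapest edge leaving the tree is eta kappa (4); add eta.
Step 4: cheapest edge leaving the tree is epsilon eta (2); add epsilon.
Step 5: cheapest edge leaving the tree is eta mu (2); add mu.
Step 6: cheapest edge leaving the tree is alpha rho (12); add rho.
MST edges: alpha kappa, gamma kappa, eta kappa, epsilon eta, eta mu, alpha rho; total weight 5+3+4+2+2+12 = 28.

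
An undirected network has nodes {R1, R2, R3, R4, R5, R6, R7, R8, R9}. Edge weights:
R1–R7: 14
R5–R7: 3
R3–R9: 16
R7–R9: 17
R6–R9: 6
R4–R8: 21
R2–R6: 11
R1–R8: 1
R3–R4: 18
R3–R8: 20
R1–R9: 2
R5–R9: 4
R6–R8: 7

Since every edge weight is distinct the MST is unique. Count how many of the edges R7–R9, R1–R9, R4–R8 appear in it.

1

Sort edges by weight, then run Kruskal:
R1–R8 (1): add — endpoints in different components.
R1–R9 (2): add — endpoints in different components.
R5–R7 (3): add — endpoints in different components.
R5–R9 (4): add — endpoints in different components.
R6–R9 (6): add — endpoints in different components.
R6–R8 (7): skip — R6 and R8 already connected.
R2–R6 (11): add — endpoints in different components.
R1–R7 (14): skip — R1 and R7 already connected.
R3–R9 (16): add — endpoints in different components.
R7–R9 (17): skip — R9 and R7 already connected.
R3–R4 (18): add — endpoints in different components.
MST edge set: {R1–R8, R1–R9, R5–R7, R5–R9, R6–R9, R2–R6, R3–R9, R3–R4}.
Of the listed edges, {R1–R9} are in the MST → 1.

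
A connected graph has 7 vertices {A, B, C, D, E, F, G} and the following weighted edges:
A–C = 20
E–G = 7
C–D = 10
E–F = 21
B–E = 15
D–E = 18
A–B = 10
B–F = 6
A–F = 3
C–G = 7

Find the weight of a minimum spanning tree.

Sort edges by weight, then run Kruskal:
A–F (3): add — endpoints in different components.
B–F (6): add — endpoints in different components.
C–G (7): add — endpoints in different components.
E–G (7): add — endpoints in different components.
A–B (10): skip — A and B already connected.
C–D (10): add — endpoints in different components.
B–E (15): add — endpoints in different components.
MST edges: A–F, B–F, C–G, E–G, C–D, B–E; total weight 3+6+7+7+10+15 = 48.

48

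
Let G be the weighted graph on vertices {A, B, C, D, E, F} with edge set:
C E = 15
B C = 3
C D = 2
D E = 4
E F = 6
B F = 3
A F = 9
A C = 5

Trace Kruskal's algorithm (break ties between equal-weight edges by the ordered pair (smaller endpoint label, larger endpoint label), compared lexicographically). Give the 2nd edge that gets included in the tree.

Kruskal's algorithm — process edges by increasing weight (ties by edge label):
C D (2): add. Components now {A} {B} {C,D} {E} {F}
B C (3): add. Components now {A} {B,C,D} {E} {F}
B F (3): add. Components now {A} {B,C,D,F} {E}
D E (4): add. Components now {A} {B,C,D,E,F}
A C (5): add. Components now {A,B,C,D,E,F}
The 2nd edge added is B C.

B-C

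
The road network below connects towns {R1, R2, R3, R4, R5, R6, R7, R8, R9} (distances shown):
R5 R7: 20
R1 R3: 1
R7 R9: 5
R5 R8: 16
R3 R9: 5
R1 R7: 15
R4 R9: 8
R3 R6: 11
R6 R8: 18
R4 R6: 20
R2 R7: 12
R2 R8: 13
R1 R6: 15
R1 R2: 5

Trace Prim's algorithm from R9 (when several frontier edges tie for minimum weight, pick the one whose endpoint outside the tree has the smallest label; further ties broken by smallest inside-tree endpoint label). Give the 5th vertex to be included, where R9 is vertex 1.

R7

Grow the tree from R9 using Prim:
Step 1: frontier [R3 R9 5, R7 R9 5, R4 R9 8] → take R3 R9 (5); add R3.
Step 2: frontier [R1 R3 1, R3 R6 11, R7 R9 5, R4 R9 8] → take R1 R3 (1); add R1.
Step 3: frontier [R1 R2 5, R1 R6 15, R1 R7 15, R3 R6 11, R7 R9 5, R4 R9 8] → take R1 R2 (5); add R2.
Step 4: frontier [R1 R6 15, R1 R7 15, R2 R7 12, R2 R8 13, R3 R6 11, R7 R9 5, R4 R9 8] → take R7 R9 (5); add R7.
Step 5: frontier [R1 R6 15, R2 R8 13, R3 R6 11, R5 R7 20, R4 R9 8] → take R4 R9 (8); add R4.
Step 6: frontier [R1 R6 15, R2 R8 13, R3 R6 11, R4 R6 20, R5 R7 20] → take R3 R6 (11); add R6.
Step 7: frontier [R2 R8 13, R6 R8 18, R5 R7 20] → take R2 R8 (13); add R8.
Step 8: frontier [R5 R7 20, R5 R8 16] → take R5 R8 (16); add R5.
Vertex order: R9, R3, R1, R2, R7, R4, R6, R8, R5. The 5th vertex is R7.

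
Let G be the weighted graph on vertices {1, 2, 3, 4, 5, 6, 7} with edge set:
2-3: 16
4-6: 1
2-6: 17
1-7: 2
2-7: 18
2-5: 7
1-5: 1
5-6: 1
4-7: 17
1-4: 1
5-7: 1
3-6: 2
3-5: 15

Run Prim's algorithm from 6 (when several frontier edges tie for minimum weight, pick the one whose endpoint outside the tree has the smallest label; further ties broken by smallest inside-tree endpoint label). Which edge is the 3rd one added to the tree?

1-5

Grow the tree from 6 using Prim:
Step 1: cheapest edge leaving the tree is 4-6 (1); add 4.
Step 2: cheapest edge leaving the tree is 1-4 (1); add 1.
Step 3: cheapest edge leaving the tree is 1-5 (1); add 5.
Step 4: cheapest edge leaving the tree is 5-7 (1); add 7.
Step 5: cheapest edge leaving the tree is 3-6 (2); add 3.
Step 6: cheapest edge leaving the tree is 2-5 (7); add 2.
The 3rd edge added is 1-5.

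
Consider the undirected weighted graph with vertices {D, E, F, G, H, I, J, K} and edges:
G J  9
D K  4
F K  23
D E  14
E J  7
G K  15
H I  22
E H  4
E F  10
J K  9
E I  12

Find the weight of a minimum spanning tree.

55

Prim's algorithm from J:
Step 1: frontier [E J 7, G J 9, J K 9] → take E J (7); add E.
Step 2: frontier [E H 4, E F 10, E I 12, D E 14, G J 9, J K 9] → take E H (4); add H.
Step 3: frontier [E F 10, E I 12, D E 14, H I 22, G J 9, J K 9] → take G J (9); add G.
Step 4: frontier [E F 10, E I 12, D E 14, G K 15, H I 22, J K 9] → take J K (9); add K.
Step 5: frontier [E F 10, E I 12, D E 14, H I 22, D K 4, F K 23] → take D K (4); add D.
Step 6: frontier [E F 10, E I 12, H I 22, F K 23] → take E F (10); add F.
Step 7: frontier [E I 12, H I 22] → take E I (12); add I.
MST edges: E J, E H, G J, J K, D K, E F, E I; total weight 7+4+9+9+4+10+12 = 55.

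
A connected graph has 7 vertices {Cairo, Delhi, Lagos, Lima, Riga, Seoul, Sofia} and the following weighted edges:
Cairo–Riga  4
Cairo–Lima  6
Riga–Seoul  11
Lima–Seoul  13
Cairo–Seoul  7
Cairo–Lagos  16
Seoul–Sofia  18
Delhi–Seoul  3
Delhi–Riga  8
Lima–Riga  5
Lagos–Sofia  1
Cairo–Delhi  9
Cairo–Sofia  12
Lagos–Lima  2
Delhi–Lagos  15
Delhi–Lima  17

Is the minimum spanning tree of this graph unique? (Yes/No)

Yes

Kruskal: consider edges lightest-first.
Lagos–Sofia (1): add — endpoints in different components.
Lagos–Lima (2): add — endpoints in different components.
Delhi–Seoul (3): add — endpoints in different components.
Cairo–Riga (4): add — endpoints in different components.
Lima–Riga (5): add — endpoints in different components.
Cairo–Lima (6): skip — Cairo and Lima already connected.
Cairo–Seoul (7): add — endpoints in different components.
Every non-tree edge has weight strictly greater than the heaviest edge on the tree path between its endpoints, so the MST is unique.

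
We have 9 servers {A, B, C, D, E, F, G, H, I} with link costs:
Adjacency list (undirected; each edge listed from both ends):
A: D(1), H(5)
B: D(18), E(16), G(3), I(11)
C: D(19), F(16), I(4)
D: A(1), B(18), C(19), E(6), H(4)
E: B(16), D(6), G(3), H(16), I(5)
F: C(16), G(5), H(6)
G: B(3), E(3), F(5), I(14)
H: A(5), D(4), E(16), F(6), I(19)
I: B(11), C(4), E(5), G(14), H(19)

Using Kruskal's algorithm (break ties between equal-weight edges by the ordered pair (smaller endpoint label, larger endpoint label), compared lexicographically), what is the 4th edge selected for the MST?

C-I

Kruskal: consider edges lightest-first.
A D (1): add — endpoints in different components.
B G (3): add — endpoints in different components.
E G (3): add — endpoints in different components.
C I (4): add — endpoints in different components.
D H (4): add — endpoints in different components.
A H (5): skip — A and H already connected.
E I (5): add — endpoints in different components.
F G (5): add — endpoints in different components.
D E (6): add — endpoints in different components.
The 4th edge added is C I.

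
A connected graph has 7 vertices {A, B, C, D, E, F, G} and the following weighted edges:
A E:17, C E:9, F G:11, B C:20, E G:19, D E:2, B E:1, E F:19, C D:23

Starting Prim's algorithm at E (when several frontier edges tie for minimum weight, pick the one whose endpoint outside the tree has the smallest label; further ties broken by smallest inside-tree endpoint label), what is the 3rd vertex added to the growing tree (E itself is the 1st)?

D

Prim, starting at E.
Step 1: cheapest edge leaving the tree is B E (1); add B.
Step 2: cheapest edge leaving the tree is D E (2); add D.
Step 3: cheapest edge leaving the tree is C E (9); add C.
Step 4: cheapest edge leaving the tree is A E (17); add A.
Step 5: cheapest edge leaving the tree is E F (19); add F.
Step 6: cheapest edge leaving the tree is F G (11); add G.
Vertex order: E, B, D, C, A, F, G. The 3rd vertex is D.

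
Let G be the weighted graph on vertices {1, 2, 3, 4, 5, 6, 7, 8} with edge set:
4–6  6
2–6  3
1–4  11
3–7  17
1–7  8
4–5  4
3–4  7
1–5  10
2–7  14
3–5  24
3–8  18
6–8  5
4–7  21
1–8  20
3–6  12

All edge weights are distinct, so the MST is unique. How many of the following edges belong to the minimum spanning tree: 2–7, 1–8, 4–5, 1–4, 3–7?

1

Sort edges by weight, then run Kruskal:
2–6 (3): add — endpoints in different components.
4–5 (4): add — endpoints in different components.
6–8 (5): add — endpoints in different components.
4–6 (6): add — endpoints in different components.
3–4 (7): add — endpoints in different components.
1–7 (8): add — endpoints in different components.
1–5 (10): add — endpoints in different components.
MST edge set: {2–6, 4–5, 6–8, 4–6, 3–4, 1–7, 1–5}.
Of the listed edges, {4–5} are in the MST → 1.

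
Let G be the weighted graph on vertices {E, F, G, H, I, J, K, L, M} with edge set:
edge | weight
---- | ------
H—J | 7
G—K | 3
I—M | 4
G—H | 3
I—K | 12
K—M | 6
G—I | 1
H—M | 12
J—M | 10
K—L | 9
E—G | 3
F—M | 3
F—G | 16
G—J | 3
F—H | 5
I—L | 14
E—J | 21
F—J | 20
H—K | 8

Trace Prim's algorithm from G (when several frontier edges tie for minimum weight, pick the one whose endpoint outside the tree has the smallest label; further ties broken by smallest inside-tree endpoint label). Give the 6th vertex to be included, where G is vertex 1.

Grow the tree from G using Prim:
Step 1: cheapest edge leaving the tree is G—I (1); add I.
Step 2: cheapest edge leaving the tree is E—G (3); add E.
Step 3: cheapest edge leaving the tree is G—H (3); add H.
Step 4: cheapest edge leaving the tree is G—J (3); add J.
Step 5: cheapest edge leaving the tree is G—K (3); add K.
Step 6: cheapest edge leaving the tree is I—M (4); add M.
Step 7: cheapest edge leaving the tree is F—M (3); add F.
Step 8: cheapest edge leaving the tree is K—L (9); add L.
Vertex order: G, I, E, H, J, K, M, F, L. The 6th vertex is K.

K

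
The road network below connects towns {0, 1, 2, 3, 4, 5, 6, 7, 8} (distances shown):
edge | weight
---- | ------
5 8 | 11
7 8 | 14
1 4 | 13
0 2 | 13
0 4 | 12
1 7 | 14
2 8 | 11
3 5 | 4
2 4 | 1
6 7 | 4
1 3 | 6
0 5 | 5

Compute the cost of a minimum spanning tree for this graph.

Kruskal's algorithm — process edges by increasing weight (ties by edge label):
2 4 (1): add — endpoints in different components.
3 5 (4): add — endpoints in different components.
6 7 (4): add — endpoints in different components.
0 5 (5): add — endpoints in different components.
1 3 (6): add — endpoints in different components.
2 8 (11): add — endpoints in different components.
5 8 (11): add — endpoints in different components.
0 4 (12): skip — 0 and 4 already connected.
0 2 (13): skip — 0 and 2 already connected.
1 4 (13): skip — 1 and 4 already connected.
1 7 (14): add — endpoints in different components.
MST edges: 2 4, 3 5, 6 7, 0 5, 1 3, 2 8, 5 8, 1 7; total weight 1+4+4+5+6+11+11+14 = 56.

56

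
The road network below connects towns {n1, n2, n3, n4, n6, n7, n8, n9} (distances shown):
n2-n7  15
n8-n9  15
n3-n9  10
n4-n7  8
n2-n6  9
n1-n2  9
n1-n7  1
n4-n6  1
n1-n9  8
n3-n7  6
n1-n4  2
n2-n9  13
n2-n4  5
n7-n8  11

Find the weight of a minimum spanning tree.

Kruskal: consider edges lightest-first.
n1-n7 (1): add — endpoints in different components.
n4-n6 (1): add — endpoints in different components.
n1-n4 (2): add — endpoints in different components.
n2-n4 (5): add — endpoints in different components.
n3-n7 (6): add — endpoints in different components.
n1-n9 (8): add — endpoints in different components.
n4-n7 (8): skip — n4 and n7 already connected.
n1-n2 (9): skip — n1 and n2 already connected.
n2-n6 (9): skip — n2 and n6 already connected.
n3-n9 (10): skip — n3 and n9 already connected.
n7-n8 (11): add — endpoints in different components.
MST edges: n1-n7, n4-n6, n1-n4, n2-n4, n3-n7, n1-n9, n7-n8; total weight 1+1+2+5+6+8+11 = 34.

34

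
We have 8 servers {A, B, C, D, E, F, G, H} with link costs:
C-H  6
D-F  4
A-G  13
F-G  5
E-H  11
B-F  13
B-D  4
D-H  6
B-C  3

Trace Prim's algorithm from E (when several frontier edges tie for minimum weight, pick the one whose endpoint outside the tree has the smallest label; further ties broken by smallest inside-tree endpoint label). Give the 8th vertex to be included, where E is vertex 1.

A

Grow the tree from E using Prim:
Step 1: frontier [E-H 11] → take E-H (11); add H.
Step 2: frontier [C-H 6, D-H 6] → take C-H (6); add C.
Step 3: frontier [B-C 3, D-H 6] → take B-C (3); add B.
Step 4: frontier [B-D 4, B-F 13, D-H 6] → take B-D (4); add D.
Step 5: frontier [B-F 13, D-F 4] → take D-F (4); add F.
Step 6: frontier [F-G 5] → take F-G (5); add G.
Step 7: frontier [A-G 13] → take A-G (13); add A.
Vertex order: E, H, C, B, D, F, G, A. The 8th vertex is A.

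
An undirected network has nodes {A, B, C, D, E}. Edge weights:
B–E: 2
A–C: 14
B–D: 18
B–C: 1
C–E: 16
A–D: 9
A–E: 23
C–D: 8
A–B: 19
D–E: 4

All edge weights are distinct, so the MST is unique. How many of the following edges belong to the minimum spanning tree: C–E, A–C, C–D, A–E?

0

Sort edges by weight, then run Kruskal:
B–C (1): add. Components now {A} {B,C} {D} {E}
B–E (2): add. Components now {A} {B,C,E} {D}
D–E (4): add. Components now {A} {B,C,D,E}
C–D (8): skip — C and D already connected.
A–D (9): add. Components now {A,B,C,D,E}
MST edge set: {B–C, B–E, D–E, A–D}.
Of the listed edges, {} are in the MST → 0.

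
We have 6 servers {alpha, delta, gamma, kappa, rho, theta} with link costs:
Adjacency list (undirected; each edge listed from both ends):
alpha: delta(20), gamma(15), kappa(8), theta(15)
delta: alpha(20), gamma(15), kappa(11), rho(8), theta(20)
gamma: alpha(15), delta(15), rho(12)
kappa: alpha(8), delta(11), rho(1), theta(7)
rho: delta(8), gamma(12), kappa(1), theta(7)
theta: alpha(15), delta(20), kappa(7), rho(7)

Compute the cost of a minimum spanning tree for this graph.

Grow the tree from theta using Prim:
Step 1: cheapest edge leaving the tree is kappa theta (7); add kappa.
Step 2: cheapest edge leaving the tree is kappa rho (1); add rho.
Step 3: cheapest edge leaving the tree is alpha kappa (8); add alpha.
Step 4: cheapest edge leaving the tree is delta rho (8); add delta.
Step 5: cheapest edge leaving the tree is gamma rho (12); add gamma.
MST edges: kappa theta, kappa rho, alpha kappa, delta rho, gamma rho; total weight 7+1+8+8+12 = 36.

36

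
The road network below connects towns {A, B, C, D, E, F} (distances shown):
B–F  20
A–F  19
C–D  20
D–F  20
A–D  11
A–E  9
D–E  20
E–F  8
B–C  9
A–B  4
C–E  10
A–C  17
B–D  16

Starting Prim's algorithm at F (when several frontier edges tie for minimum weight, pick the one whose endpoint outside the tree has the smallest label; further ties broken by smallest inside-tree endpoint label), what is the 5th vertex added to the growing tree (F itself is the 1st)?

C

Grow the tree from F using Prim:
Step 1: cheapest edge leaving the tree is E–F (8); add E.
Step 2: cheapest edge leaving the tree is A–E (9); add A.
Step 3: cheapest edge leaving the tree is A–B (4); add B.
Step 4: cheapest edge leaving the tree is B–C (9); add C.
Step 5: cheapest edge leaving the tree is A–D (11); add D.
Vertex order: F, E, A, B, C, D. The 5th vertex is C.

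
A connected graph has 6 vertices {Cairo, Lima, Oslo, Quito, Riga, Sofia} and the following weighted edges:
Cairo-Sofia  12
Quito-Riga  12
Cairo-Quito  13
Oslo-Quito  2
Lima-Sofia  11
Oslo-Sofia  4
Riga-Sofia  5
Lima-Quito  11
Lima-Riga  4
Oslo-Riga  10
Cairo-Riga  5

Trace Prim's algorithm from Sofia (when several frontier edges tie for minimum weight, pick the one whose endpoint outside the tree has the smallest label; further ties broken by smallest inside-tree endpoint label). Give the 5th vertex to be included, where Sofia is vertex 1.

Lima

Grow the tree from Sofia using Prim:
Step 1: cheapest edge leaving the tree is Oslo-Sofia (4); add Oslo.
Step 2: cheapest edge leaving the tree is Oslo-Quito (2); add Quito.
Step 3: cheapest edge leaving the tree is Riga-Sofia (5); add Riga.
Step 4: cheapest edge leaving the tree is Lima-Riga (4); add Lima.
Step 5: cheapest edge leaving the tree is Cairo-Riga (5); add Cairo.
Vertex order: Sofia, Oslo, Quito, Riga, Lima, Cairo. The 5th vertex is Lima.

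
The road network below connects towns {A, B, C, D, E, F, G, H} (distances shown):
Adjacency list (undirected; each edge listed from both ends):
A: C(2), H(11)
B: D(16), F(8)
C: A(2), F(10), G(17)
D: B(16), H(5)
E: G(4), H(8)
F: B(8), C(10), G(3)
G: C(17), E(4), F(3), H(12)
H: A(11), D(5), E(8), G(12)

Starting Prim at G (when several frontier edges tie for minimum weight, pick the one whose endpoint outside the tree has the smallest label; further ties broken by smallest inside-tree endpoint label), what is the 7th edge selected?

A-C

Prim, starting at G.
Step 1: frontier [F–G 3, E–G 4, G–H 12, C–G 17] → take F–G (3); add F.
Step 2: frontier [B–F 8, C–F 10, E–G 4, G–H 12, C–G 17] → take E–G (4); add E.
Step 3: frontier [E–H 8, B–F 8, C–F 10, G–H 12, C–G 17] → take B–F (8); add B.
Step 4: frontier [B–D 16, E–H 8, C–F 10, G–H 12, C–G 17] → take E–H (8); add H.
Step 5: frontier [B–D 16, C–F 10, C–G 17, D–H 5, A–H 11] → take D–H (5); add D.
Step 6: frontier [C–F 10, C–G 17, A–H 11] → take C–F (10); add C.
Step 7: frontier [A–C 2, A–H 11] → take A–C (2); add A.
The 7th edge added is A–C.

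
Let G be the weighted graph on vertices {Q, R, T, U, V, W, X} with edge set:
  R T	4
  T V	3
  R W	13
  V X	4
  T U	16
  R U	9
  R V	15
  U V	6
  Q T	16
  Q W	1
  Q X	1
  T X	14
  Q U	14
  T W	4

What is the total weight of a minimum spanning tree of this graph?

Sort edges by weight, then run Kruskal:
Q W (1): add — endpoints in different components.
Q X (1): add — endpoints in different components.
T V (3): add — endpoints in different components.
R T (4): add — endpoints in different components.
T W (4): add — endpoints in different components.
V X (4): skip — X and V already connected.
U V (6): add — endpoints in different components.
MST edges: Q W, Q X, T V, R T, T W, U V; total weight 1+1+3+4+4+6 = 19.

19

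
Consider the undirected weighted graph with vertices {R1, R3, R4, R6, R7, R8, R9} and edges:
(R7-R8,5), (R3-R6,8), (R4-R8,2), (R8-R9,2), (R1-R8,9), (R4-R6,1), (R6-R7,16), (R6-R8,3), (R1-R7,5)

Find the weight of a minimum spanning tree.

23

Grow the tree from R3 using Prim:
Step 1: frontier [R3-R6 8] → take R3-R6 (8); add R6.
Step 2: frontier [R4-R6 1, R6-R8 3, R6-R7 16] → take R4-R6 (1); add R4.
Step 3: frontier [R4-R8 2, R6-R8 3, R6-R7 16] → take R4-R8 (2); add R8.
Step 4: frontier [R6-R7 16, R8-R9 2, R7-R8 5, R1-R8 9] → take R8-R9 (2); add R9.
Step 5: frontier [R6-R7 16, R7-R8 5, R1-R8 9] → take R7-R8 (5); add R7.
Step 6: frontier [R1-R7 5, R1-R8 9] → take R1-R7 (5); add R1.
MST edges: R3-R6, R4-R6, R4-R8, R8-R9, R7-R8, R1-R7; total weight 8+1+2+2+5+5 = 23.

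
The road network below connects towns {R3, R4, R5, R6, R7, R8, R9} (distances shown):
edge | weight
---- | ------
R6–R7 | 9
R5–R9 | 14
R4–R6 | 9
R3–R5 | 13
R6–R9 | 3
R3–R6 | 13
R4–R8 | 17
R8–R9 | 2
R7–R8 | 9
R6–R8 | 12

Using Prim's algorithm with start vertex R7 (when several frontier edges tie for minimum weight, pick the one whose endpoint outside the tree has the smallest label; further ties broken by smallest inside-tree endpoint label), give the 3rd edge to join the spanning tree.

R8-R9

Grow the tree from R7 using Prim:
Step 1: cheapest edge leaving the tree is R6–R7 (9); add R6.
Step 2: cheapest edge leaving the tree is R6–R9 (3); add R9.
Step 3: cheapest edge leaving the tree is R8–R9 (2); add R8.
Step 4: cheapest edge leaving the tree is R4–R6 (9); add R4.
Step 5: cheapest edge leaving the tree is R3–R6 (13); add R3.
Step 6: cheapest edge leaving the tree is R3–R5 (13); add R5.
The 3rd edge added is R8–R9.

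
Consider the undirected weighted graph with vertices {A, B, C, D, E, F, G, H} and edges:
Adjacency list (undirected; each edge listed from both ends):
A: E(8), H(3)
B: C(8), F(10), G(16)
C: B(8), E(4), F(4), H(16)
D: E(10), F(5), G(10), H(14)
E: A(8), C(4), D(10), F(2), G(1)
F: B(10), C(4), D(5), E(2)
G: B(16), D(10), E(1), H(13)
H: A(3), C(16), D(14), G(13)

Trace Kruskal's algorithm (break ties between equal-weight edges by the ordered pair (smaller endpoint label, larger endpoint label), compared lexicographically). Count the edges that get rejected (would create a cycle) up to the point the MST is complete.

Kruskal's algorithm — process edges by increasing weight (ties by edge label):
E-G (1): add — endpoints in different components.
E-F (2): add — endpoints in different components.
A-H (3): add — endpoints in different components.
C-E (4): add — endpoints in different components.
C-F (4): skip — C and F already connected.
D-F (5): add — endpoints in different components.
A-E (8): add — endpoints in different components.
B-C (8): add — endpoints in different components.
Edges rejected before the tree was complete: 1.

1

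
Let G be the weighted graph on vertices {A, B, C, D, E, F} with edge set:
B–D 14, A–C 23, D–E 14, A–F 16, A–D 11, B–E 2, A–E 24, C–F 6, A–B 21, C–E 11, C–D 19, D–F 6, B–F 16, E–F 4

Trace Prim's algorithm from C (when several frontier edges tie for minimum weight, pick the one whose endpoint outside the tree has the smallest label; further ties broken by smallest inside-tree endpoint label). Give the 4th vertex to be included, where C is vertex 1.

Prim's algorithm from C:
Step 1: frontier [C–F 6, C–E 11, C–D 19, A–C 23] → take C–F (6); add F.
Step 2: frontier [C–E 11, C–D 19, A–C 23, E–F 4, D–F 6, A–F 16, B–F 16] → take E–F (4); add E.
Step 3: frontier [C–D 19, A–C 23, B–E 2, D–E 14, A–E 24, D–F 6, A–F 16, B–F 16] → take B–E (2); add B.
Step 4: frontier [B–D 14, A–B 21, C–D 19, A–C 23, D–E 14, A–E 24, D–F 6, A–F 16] → take D–F (6); add D.
Step 5: frontier [A–B 21, A–C 23, A–D 11, A–E 24, A–F 16] → take A–D (11); add A.
Vertex order: C, F, E, B, D, A. The 4th vertex is B.

B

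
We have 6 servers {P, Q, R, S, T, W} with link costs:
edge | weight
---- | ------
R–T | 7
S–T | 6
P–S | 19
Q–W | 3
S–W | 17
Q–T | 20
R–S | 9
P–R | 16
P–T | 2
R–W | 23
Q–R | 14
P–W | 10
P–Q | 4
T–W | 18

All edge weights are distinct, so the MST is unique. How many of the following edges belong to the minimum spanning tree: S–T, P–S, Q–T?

Kruskal: consider edges lightest-first.
P–T (2): add. Components now {W} {S} {P,T} {Q} {R}
Q–W (3): add. Components now {Q,W} {S} {P,T} {R}
P–Q (4): add. Components now {P,Q,T,W} {S} {R}
S–T (6): add. Components now {P,Q,S,T,W} {R}
R–T (7): add. Components now {P,Q,R,S,T,W}
MST edge set: {P–T, Q–W, P–Q, S–T, R–T}.
Of the listed edges, {S–T} are in the MST → 1.

1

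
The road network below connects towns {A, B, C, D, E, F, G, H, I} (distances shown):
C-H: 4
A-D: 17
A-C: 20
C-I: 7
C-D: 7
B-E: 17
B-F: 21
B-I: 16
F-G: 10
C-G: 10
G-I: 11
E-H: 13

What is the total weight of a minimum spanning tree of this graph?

84

Kruskal's algorithm — process edges by increasing weight (ties by edge label):
C-H (4): add — endpoints in different components.
C-D (7): add — endpoints in different components.
C-I (7): add — endpoints in different components.
C-G (10): add — endpoints in different components.
F-G (10): add — endpoints in different components.
G-I (11): skip — G and I already connected.
E-H (13): add — endpoints in different components.
B-I (16): add — endpoints in different components.
A-D (17): add — endpoints in different components.
MST edges: C-H, C-D, C-I, C-G, F-G, E-H, B-I, A-D; total weight 4+7+7+10+10+13+16+17 = 84.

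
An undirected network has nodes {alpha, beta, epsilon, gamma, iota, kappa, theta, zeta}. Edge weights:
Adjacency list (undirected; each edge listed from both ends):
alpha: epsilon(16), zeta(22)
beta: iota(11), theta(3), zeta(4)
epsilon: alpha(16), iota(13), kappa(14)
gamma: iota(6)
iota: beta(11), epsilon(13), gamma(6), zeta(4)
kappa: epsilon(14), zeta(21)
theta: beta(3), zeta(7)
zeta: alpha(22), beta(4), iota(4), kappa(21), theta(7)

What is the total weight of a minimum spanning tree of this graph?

Sort edges by weight, then run Kruskal:
beta–theta (3): add — endpoints in different components.
beta–zeta (4): add — endpoints in different components.
iota–zeta (4): add — endpoints in different components.
gamma–iota (6): add — endpoints in different components.
theta–zeta (7): skip — theta and zeta already connected.
beta–iota (11): skip — beta and iota already connected.
epsilon–iota (13): add — endpoints in different components.
epsilon–kappa (14): add — endpoints in different components.
alpha–epsilon (16): add — endpoints in different components.
MST edges: beta–theta, beta–zeta, iota–zeta, gamma–iota, epsilon–iota, epsilon–kappa, alpha–epsilon; total weight 3+4+4+6+13+14+16 = 60.

60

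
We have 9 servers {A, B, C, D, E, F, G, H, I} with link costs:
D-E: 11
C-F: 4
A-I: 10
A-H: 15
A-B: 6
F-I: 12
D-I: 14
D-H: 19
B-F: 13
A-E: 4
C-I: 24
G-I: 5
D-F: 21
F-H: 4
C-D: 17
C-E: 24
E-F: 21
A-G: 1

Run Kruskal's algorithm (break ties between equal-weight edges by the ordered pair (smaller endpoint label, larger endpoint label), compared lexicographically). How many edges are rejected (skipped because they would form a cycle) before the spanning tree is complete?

Kruskal's algorithm — process edges by increasing weight (ties by edge label):
A-G (1): add — endpoints in different components.
A-E (4): add — endpoints in different components.
C-F (4): add — endpoints in different components.
F-H (4): add — endpoints in different components.
G-I (5): add — endpoints in different components.
A-B (6): add — endpoints in different components.
A-I (10): skip — A and I already connected.
D-E (11): add — endpoints in different components.
F-I (12): add — endpoints in different components.
Edges rejected before the tree was complete: 1.

1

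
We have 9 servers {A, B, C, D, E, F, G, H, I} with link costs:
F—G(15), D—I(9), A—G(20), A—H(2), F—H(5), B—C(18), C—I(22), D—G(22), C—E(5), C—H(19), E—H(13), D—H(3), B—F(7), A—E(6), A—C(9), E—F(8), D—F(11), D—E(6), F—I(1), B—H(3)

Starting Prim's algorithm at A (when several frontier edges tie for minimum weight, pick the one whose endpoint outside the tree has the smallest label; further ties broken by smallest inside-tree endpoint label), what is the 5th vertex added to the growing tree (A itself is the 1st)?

F

Grow the tree from A using Prim:
Step 1: cheapest edge leaving the tree is A—H (2); add H.
Step 2: cheapest edge leaving the tree is B—H (3); add B.
Step 3: cheapest edge leaving the tree is D—H (3); add D.
Step 4: cheapest edge leaving the tree is F—H (5); add F.
Step 5: cheapest edge leaving the tree is F—I (1); add I.
Step 6: cheapest edge leaving the tree is A—E (6); add E.
Step 7: cheapest edge leaving the tree is C—E (5); add C.
Step 8: cheapest edge leaving the tree is F—G (15); add G.
Vertex order: A, H, B, D, F, I, E, C, G. The 5th vertex is F.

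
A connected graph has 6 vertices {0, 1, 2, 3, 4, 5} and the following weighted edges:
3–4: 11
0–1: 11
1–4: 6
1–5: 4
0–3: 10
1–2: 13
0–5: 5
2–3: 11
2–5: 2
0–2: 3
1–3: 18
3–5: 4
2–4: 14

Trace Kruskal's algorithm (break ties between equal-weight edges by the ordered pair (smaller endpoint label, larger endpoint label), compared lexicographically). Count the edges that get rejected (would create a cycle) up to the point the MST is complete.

1

Sort edges by weight, then run Kruskal:
2–5 (2): add — endpoints in different components.
0–2 (3): add — endpoints in different components.
1–5 (4): add — endpoints in different components.
3–5 (4): add — endpoints in different components.
0–5 (5): skip — 0 and 5 already connected.
1–4 (6): add — endpoints in different components.
Edges rejected before the tree was complete: 1.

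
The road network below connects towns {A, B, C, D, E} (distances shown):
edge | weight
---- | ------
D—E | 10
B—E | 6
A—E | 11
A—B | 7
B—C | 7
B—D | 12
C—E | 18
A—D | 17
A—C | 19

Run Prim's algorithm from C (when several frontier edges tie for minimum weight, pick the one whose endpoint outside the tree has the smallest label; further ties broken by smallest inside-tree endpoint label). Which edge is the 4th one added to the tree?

Prim, starting at C.
Step 1: frontier [B—C 7, C—E 18, A—C 19] → take B—C (7); add B.
Step 2: frontier [B—E 6, A—B 7, B—D 12, C—E 18, A—C 19] → take B—E (6); add E.
Step 3: frontier [A—B 7, B—D 12, A—C 19, D—E 10, A—E 11] → take A—B (7); add A.
Step 4: frontier [A—D 17, B—D 12, D—E 10] → take D—E (10); add D.
The 4th edge added is D—E.

D-E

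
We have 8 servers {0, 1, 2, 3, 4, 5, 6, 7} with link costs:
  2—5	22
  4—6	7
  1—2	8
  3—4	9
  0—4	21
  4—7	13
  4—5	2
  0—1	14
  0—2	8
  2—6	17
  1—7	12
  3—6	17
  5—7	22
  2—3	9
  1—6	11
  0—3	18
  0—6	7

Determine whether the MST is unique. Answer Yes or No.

Kruskal: consider edges lightest-first.
4—5 (2): add — endpoints in different components.
0—6 (7): add — endpoints in different components.
4—6 (7): add — endpoints in different components.
0—2 (8): add — endpoints in different components.
1—2 (8): add — endpoints in different components.
2—3 (9): add — endpoints in different components.
3—4 (9): skip — 3 and 4 already connected.
1—6 (11): skip — 1 and 6 already connected.
1—7 (12): add — endpoints in different components.
Non-tree edge 3—4 has weight 9, equal to the heaviest edge on its tree cycle — swapping gives another MST of the same weight. Not unique.

No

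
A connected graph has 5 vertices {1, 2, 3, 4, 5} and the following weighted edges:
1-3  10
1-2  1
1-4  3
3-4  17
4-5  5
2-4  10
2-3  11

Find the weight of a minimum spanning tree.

Grow the tree from 5 using Prim:
Step 1: frontier [4-5 5] → take 4-5 (5); add 4.
Step 2: frontier [1-4 3, 2-4 10, 3-4 17] → take 1-4 (3); add 1.
Step 3: frontier [1-2 1, 1-3 10, 2-4 10, 3-4 17] → take 1-2 (1); add 2.
Step 4: frontier [1-3 10, 2-3 11, 3-4 17] → take 1-3 (10); add 3.
MST edges: 4-5, 1-4, 1-2, 1-3; total weight 5+3+1+10 = 19.

19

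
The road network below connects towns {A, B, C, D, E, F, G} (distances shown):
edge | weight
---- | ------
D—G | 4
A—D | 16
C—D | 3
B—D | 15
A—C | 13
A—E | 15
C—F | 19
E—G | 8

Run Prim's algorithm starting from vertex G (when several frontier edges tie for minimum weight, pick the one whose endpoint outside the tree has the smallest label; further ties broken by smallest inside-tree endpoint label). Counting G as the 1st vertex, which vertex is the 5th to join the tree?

Grow the tree from G using Prim:
Step 1: cheapest edge leaving the tree is D—G (4); add D.
Step 2: cheapest edge leaving the tree is C—D (3); add C.
Step 3: cheapest edge leaving the tree is E—G (8); add E.
Step 4: cheapest edge leaving the tree is A—C (13); add A.
Step 5: cheapest edge leaving the tree is B—D (15); add B.
Step 6: cheapest edge leaving the tree is C—F (19); add F.
Vertex order: G, D, C, E, A, B, F. The 5th vertex is A.

A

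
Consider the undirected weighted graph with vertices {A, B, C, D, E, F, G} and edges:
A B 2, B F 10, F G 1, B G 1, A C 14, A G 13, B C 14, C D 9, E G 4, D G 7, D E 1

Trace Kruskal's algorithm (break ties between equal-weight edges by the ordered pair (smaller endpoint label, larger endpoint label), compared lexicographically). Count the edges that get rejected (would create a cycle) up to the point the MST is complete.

1

Sort edges by weight, then run Kruskal:
B G (1): add. Components now {A} {B,G} {C} {D} {E} {F}
D E (1): add. Components now {A} {B,G} {C} {D,E} {F}
F G (1): add. Components now {A} {B,F,G} {C} {D,E}
A B (2): add. Components now {A,B,F,G} {C} {D,E}
E G (4): add. Components now {A,B,D,E,F,G} {C}
D G (7): skip — D and G already connected.
C D (9): add. Components now {A,B,C,D,E,F,G}
Edges rejected before the tree was complete: 1.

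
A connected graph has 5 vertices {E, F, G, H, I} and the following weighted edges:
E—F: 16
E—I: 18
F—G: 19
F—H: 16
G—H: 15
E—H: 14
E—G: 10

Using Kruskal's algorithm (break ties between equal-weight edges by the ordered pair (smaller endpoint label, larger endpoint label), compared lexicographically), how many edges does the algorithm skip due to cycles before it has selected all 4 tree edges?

2

Sort edges by weight, then run Kruskal:
E—G (10): add. Components now {E,G} {F} {H} {I}
E—H (14): add. Components now {E,G,H} {F} {I}
G—H (15): skip — G and H already connected.
E—F (16): add. Components now {E,F,G,H} {I}
F—H (16): skip — F and H already connected.
E—I (18): add. Components now {E,F,G,H,I}
Edges rejected before the tree was complete: 2.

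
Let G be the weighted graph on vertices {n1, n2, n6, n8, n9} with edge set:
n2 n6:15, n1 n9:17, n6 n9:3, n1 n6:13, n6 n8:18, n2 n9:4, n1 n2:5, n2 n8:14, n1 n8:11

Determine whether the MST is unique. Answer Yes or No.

Kruskal: consider edges lightest-first.
n6 n9 (3): add — endpoints in different components.
n2 n9 (4): add — endpoints in different components.
n1 n2 (5): add — endpoints in different components.
n1 n8 (11): add — endpoints in different components.
Every non-tree edge has weight strictly greater than the heaviest edge on the tree path between its endpoints, so the MST is unique.

Yes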